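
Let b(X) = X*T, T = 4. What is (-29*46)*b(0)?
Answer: 0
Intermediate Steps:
b(X) = 4*X (b(X) = X*4 = 4*X)
(-29*46)*b(0) = (-29*46)*(4*0) = -1334*0 = 0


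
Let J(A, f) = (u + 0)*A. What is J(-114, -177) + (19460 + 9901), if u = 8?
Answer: 28449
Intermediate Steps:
J(A, f) = 8*A (J(A, f) = (8 + 0)*A = 8*A)
J(-114, -177) + (19460 + 9901) = 8*(-114) + (19460 + 9901) = -912 + 29361 = 28449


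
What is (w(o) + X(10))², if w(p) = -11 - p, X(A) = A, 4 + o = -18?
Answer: 441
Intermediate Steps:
o = -22 (o = -4 - 18 = -22)
(w(o) + X(10))² = ((-11 - 1*(-22)) + 10)² = ((-11 + 22) + 10)² = (11 + 10)² = 21² = 441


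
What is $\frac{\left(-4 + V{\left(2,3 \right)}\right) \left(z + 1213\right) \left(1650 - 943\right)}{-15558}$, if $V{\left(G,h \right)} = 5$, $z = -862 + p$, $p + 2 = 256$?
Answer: $- \frac{427735}{15558} \approx -27.493$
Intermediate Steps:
$p = 254$ ($p = -2 + 256 = 254$)
$z = -608$ ($z = -862 + 254 = -608$)
$\frac{\left(-4 + V{\left(2,3 \right)}\right) \left(z + 1213\right) \left(1650 - 943\right)}{-15558} = \frac{\left(-4 + 5\right) \left(-608 + 1213\right) \left(1650 - 943\right)}{-15558} = 1 \cdot 605 \cdot 707 \left(- \frac{1}{15558}\right) = 1 \cdot 427735 \left(- \frac{1}{15558}\right) = 427735 \left(- \frac{1}{15558}\right) = - \frac{427735}{15558}$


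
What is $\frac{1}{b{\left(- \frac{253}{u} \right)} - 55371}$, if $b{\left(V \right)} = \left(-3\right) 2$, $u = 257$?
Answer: $- \frac{1}{55377} \approx -1.8058 \cdot 10^{-5}$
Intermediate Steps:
$b{\left(V \right)} = -6$
$\frac{1}{b{\left(- \frac{253}{u} \right)} - 55371} = \frac{1}{-6 - 55371} = \frac{1}{-55377} = - \frac{1}{55377}$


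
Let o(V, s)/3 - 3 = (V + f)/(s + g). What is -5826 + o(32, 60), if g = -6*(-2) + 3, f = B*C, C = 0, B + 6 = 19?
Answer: -145393/25 ≈ -5815.7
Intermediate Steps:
B = 13 (B = -6 + 19 = 13)
f = 0 (f = 13*0 = 0)
g = 15 (g = 12 + 3 = 15)
o(V, s) = 9 + 3*V/(15 + s) (o(V, s) = 9 + 3*((V + 0)/(s + 15)) = 9 + 3*(V/(15 + s)) = 9 + 3*V/(15 + s))
-5826 + o(32, 60) = -5826 + 3*(45 + 32 + 3*60)/(15 + 60) = -5826 + 3*(45 + 32 + 180)/75 = -5826 + 3*(1/75)*257 = -5826 + 257/25 = -145393/25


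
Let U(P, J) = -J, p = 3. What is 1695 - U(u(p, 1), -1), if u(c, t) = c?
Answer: 1694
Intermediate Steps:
1695 - U(u(p, 1), -1) = 1695 - (-1)*(-1) = 1695 - 1*1 = 1695 - 1 = 1694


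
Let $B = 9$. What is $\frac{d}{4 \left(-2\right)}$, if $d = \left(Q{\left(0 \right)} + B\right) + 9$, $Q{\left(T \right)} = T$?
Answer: $- \frac{9}{4} \approx -2.25$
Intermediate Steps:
$d = 18$ ($d = \left(0 + 9\right) + 9 = 9 + 9 = 18$)
$\frac{d}{4 \left(-2\right)} = \frac{18}{4 \left(-2\right)} = \frac{18}{-8} = 18 \left(- \frac{1}{8}\right) = - \frac{9}{4}$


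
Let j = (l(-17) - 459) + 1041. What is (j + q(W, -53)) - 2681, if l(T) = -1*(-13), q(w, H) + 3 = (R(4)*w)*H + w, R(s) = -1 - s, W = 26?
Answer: 4827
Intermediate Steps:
q(w, H) = -3 + w - 5*H*w (q(w, H) = -3 + (((-1 - 1*4)*w)*H + w) = -3 + (((-1 - 4)*w)*H + w) = -3 + ((-5*w)*H + w) = -3 + (-5*H*w + w) = -3 + (w - 5*H*w) = -3 + w - 5*H*w)
l(T) = 13
j = 595 (j = (13 - 459) + 1041 = -446 + 1041 = 595)
(j + q(W, -53)) - 2681 = (595 + (-3 + 26 - 5*(-53)*26)) - 2681 = (595 + (-3 + 26 + 6890)) - 2681 = (595 + 6913) - 2681 = 7508 - 2681 = 4827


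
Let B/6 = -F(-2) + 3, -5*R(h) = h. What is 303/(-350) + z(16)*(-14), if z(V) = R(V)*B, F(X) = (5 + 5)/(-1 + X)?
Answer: 595537/350 ≈ 1701.5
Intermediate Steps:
R(h) = -h/5
F(X) = 10/(-1 + X)
B = 38 (B = 6*(-10/(-1 - 2) + 3) = 6*(-10/(-3) + 3) = 6*(-10*(-1)/3 + 3) = 6*(-1*(-10/3) + 3) = 6*(10/3 + 3) = 6*(19/3) = 38)
z(V) = -38*V/5 (z(V) = -V/5*38 = -38*V/5)
303/(-350) + z(16)*(-14) = 303/(-350) - 38/5*16*(-14) = 303*(-1/350) - 608/5*(-14) = -303/350 + 8512/5 = 595537/350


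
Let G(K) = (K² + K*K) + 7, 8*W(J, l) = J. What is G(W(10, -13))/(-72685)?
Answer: -81/581480 ≈ -0.00013930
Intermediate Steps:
W(J, l) = J/8
G(K) = 7 + 2*K² (G(K) = (K² + K²) + 7 = 2*K² + 7 = 7 + 2*K²)
G(W(10, -13))/(-72685) = (7 + 2*((⅛)*10)²)/(-72685) = (7 + 2*(5/4)²)*(-1/72685) = (7 + 2*(25/16))*(-1/72685) = (7 + 25/8)*(-1/72685) = (81/8)*(-1/72685) = -81/581480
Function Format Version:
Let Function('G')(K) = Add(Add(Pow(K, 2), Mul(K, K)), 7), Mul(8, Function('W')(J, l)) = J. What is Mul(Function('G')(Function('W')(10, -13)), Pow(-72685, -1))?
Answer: Rational(-81, 581480) ≈ -0.00013930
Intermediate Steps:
Function('W')(J, l) = Mul(Rational(1, 8), J)
Function('G')(K) = Add(7, Mul(2, Pow(K, 2))) (Function('G')(K) = Add(Add(Pow(K, 2), Pow(K, 2)), 7) = Add(Mul(2, Pow(K, 2)), 7) = Add(7, Mul(2, Pow(K, 2))))
Mul(Function('G')(Function('W')(10, -13)), Pow(-72685, -1)) = Mul(Add(7, Mul(2, Pow(Mul(Rational(1, 8), 10), 2))), Pow(-72685, -1)) = Mul(Add(7, Mul(2, Pow(Rational(5, 4), 2))), Rational(-1, 72685)) = Mul(Add(7, Mul(2, Rational(25, 16))), Rational(-1, 72685)) = Mul(Add(7, Rational(25, 8)), Rational(-1, 72685)) = Mul(Rational(81, 8), Rational(-1, 72685)) = Rational(-81, 581480)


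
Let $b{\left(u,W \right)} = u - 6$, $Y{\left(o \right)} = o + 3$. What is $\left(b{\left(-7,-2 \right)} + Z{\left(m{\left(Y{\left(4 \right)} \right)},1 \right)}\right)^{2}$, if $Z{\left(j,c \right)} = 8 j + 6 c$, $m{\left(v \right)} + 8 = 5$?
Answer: $961$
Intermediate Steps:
$Y{\left(o \right)} = 3 + o$
$m{\left(v \right)} = -3$ ($m{\left(v \right)} = -8 + 5 = -3$)
$Z{\left(j,c \right)} = 6 c + 8 j$
$b{\left(u,W \right)} = -6 + u$ ($b{\left(u,W \right)} = u - 6 = -6 + u$)
$\left(b{\left(-7,-2 \right)} + Z{\left(m{\left(Y{\left(4 \right)} \right)},1 \right)}\right)^{2} = \left(\left(-6 - 7\right) + \left(6 \cdot 1 + 8 \left(-3\right)\right)\right)^{2} = \left(-13 + \left(6 - 24\right)\right)^{2} = \left(-13 - 18\right)^{2} = \left(-31\right)^{2} = 961$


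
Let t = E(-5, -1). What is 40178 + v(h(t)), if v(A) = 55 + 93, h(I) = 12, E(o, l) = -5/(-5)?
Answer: 40326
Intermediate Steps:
E(o, l) = 1 (E(o, l) = -5*(-1/5) = 1)
t = 1
v(A) = 148
40178 + v(h(t)) = 40178 + 148 = 40326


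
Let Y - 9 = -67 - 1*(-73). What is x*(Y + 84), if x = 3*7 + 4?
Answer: 2475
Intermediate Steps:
x = 25 (x = 21 + 4 = 25)
Y = 15 (Y = 9 + (-67 - 1*(-73)) = 9 + (-67 + 73) = 9 + 6 = 15)
x*(Y + 84) = 25*(15 + 84) = 25*99 = 2475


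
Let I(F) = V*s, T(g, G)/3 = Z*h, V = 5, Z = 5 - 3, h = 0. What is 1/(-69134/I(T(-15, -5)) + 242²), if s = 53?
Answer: 265/15450326 ≈ 1.7152e-5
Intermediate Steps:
Z = 2
T(g, G) = 0 (T(g, G) = 3*(2*0) = 3*0 = 0)
I(F) = 265 (I(F) = 5*53 = 265)
1/(-69134/I(T(-15, -5)) + 242²) = 1/(-69134/265 + 242²) = 1/(-69134*1/265 + 58564) = 1/(-69134/265 + 58564) = 1/(15450326/265) = 265/15450326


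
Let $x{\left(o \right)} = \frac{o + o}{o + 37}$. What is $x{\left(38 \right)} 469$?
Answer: $\frac{35644}{75} \approx 475.25$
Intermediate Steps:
$x{\left(o \right)} = \frac{2 o}{37 + o}$
$x{\left(38 \right)} 469 = 2 \cdot 38 \frac{1}{37 + 38} \cdot 469 = 2 \cdot 38 \cdot \frac{1}{75} \cdot 469 = \frac{76}{75} \cdot 469 = \frac{35644}{75}$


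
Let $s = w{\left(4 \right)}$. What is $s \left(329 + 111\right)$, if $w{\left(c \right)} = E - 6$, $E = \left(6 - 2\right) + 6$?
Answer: $1760$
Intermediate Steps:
$E = 10$ ($E = 4 + 6 = 10$)
$w{\left(c \right)} = 4$ ($w{\left(c \right)} = 10 - 6 = 4$)
$s = 4$
$s \left(329 + 111\right) = 4 \left(329 + 111\right) = 4 \cdot 440 = 1760$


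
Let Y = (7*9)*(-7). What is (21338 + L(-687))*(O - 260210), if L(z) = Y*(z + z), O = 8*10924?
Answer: -108403892496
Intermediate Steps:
Y = -441 (Y = 63*(-7) = -441)
O = 87392
L(z) = -882*z (L(z) = -441*(z + z) = -882*z)
(21338 + L(-687))*(O - 260210) = (21338 - 882*(-687))*(87392 - 260210) = (21338 + 605934)*(-172818) = 627272*(-172818) = -108403892496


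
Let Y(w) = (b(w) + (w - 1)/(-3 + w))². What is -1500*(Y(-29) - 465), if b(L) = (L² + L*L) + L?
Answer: -262564248375/64 ≈ -4.1026e+9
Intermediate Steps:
b(L) = L + 2*L² (b(L) = (L² + L²) + L = 2*L² + L = L + 2*L²)
Y(w) = (w*(1 + 2*w) + (-1 + w)/(-3 + w))² (Y(w) = (w*(1 + 2*w) + (w - 1)/(-3 + w))² = (w*(1 + 2*w) + (-1 + w)/(-3 + w))²)
-1500*(Y(-29) - 465) = -1500*((-1 - 5*(-29)² - 2*(-29) + 2*(-29)³)²/(-3 - 29)² - 465) = -1500*((-1 - 5*841 + 58 + 2*(-24389))²/(-32)² - 465) = -1500*((-1 - 4205 + 58 - 48778)²/1024 - 465) = -1500*((1/1024)*(-52926)² - 465) = -1500*((1/1024)*2801161476 - 465) = -1500*(700290369/256 - 465) = -1500*700171329/256 = -262564248375/64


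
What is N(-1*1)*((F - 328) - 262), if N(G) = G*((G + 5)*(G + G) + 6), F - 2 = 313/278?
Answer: -163151/139 ≈ -1173.7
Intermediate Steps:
F = 869/278 (F = 2 + 313/278 = 869/278 ≈ 3.1259)
N(G) = G*(6 + 2*G*(5 + G)) (N(G) = G*((5 + G)*(2*G) + 6) = G*(2*G*(5 + G) + 6) = G*(6 + 2*G*(5 + G)))
N(-1*1)*((F - 328) - 262) = (2*(-1*1)*(3 + (-1*1)² + 5*(-1*1)))*((869/278 - 328) - 262) = (2*(-1)*(3 + (-1)² + 5*(-1)))*(-90315/278 - 262) = (2*(-1)*(3 + 1 - 5))*(-163151/278) = (2*(-1)*(-1))*(-163151/278) = 2*(-163151/278) = -163151/139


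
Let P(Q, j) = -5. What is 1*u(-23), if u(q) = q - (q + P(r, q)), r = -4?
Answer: 5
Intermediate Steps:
u(q) = 5 (u(q) = q - (q - 5) = q - (-5 + q) = q + (5 - q) = 5)
1*u(-23) = 1*5 = 5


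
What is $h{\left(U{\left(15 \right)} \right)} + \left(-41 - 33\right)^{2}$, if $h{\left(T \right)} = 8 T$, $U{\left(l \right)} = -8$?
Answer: $5412$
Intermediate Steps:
$h{\left(U{\left(15 \right)} \right)} + \left(-41 - 33\right)^{2} = 8 \left(-8\right) + \left(-41 - 33\right)^{2} = -64 + \left(-74\right)^{2} = -64 + 5476 = 5412$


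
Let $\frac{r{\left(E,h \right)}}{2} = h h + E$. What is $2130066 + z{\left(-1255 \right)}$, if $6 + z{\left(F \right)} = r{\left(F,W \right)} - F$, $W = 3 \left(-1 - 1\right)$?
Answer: $2128877$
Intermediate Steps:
$W = -6$ ($W = 3 \left(-2\right) = -6$)
$r{\left(E,h \right)} = 2 E + 2 h^{2}$ ($r{\left(E,h \right)} = 2 \left(h h + E\right) = 2 \left(h^{2} + E\right) = 2 \left(E + h^{2}\right) = 2 E + 2 h^{2}$)
$z{\left(F \right)} = 66 + F$ ($z{\left(F \right)} = -6 + \left(\left(2 F + 2 \left(-6\right)^{2}\right) - F\right) = -6 + \left(\left(2 F + 2 \cdot 36\right) - F\right) = -6 + \left(\left(2 F + 72\right) - F\right) = -6 + \left(\left(72 + 2 F\right) - F\right) = -6 + \left(72 + F\right) = 66 + F$)
$2130066 + z{\left(-1255 \right)} = 2130066 + \left(66 - 1255\right) = 2130066 - 1189 = 2128877$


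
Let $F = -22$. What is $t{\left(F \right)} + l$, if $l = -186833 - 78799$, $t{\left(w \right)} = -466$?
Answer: $-266098$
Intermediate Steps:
$l = -265632$
$t{\left(F \right)} + l = -466 - 265632 = -266098$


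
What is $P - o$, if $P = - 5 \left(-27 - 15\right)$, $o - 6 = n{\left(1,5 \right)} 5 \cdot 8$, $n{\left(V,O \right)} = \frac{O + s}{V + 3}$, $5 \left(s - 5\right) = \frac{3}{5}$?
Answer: $\frac{514}{5} \approx 102.8$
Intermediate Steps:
$s = \frac{128}{25}$ ($s = 5 + \frac{3 \cdot \frac{1}{5}}{5} = 5 + \frac{1}{5} \cdot \frac{3}{5} = 5 + \frac{3}{25} = \frac{128}{25} \approx 5.12$)
$n{\left(V,O \right)} = \frac{\frac{128}{25} + O}{3 + V}$ ($n{\left(V,O \right)} = \frac{O + \frac{128}{25}}{V + 3} = \frac{\frac{128}{25} + O}{3 + V}$)
$o = \frac{536}{5}$ ($o = 6 + \frac{\frac{128}{25} + 5}{3 + 1} \cdot 5 \cdot 8 = 6 + \frac{1}{4} \cdot \frac{253}{25} \cdot 5 \cdot 8 = 6 + \frac{253}{100} \cdot 5 \cdot 8 = 6 + \frac{253}{20} \cdot 8 = 6 + \frac{506}{5} = \frac{536}{5} \approx 107.2$)
$P = 210$ ($P = \left(-5\right) \left(-42\right) = 210$)
$P - o = 210 - \frac{536}{5} = \frac{514}{5}$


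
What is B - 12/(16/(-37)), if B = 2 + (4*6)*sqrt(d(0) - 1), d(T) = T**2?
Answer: 119/4 + 24*I ≈ 29.75 + 24.0*I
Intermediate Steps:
B = 2 + 24*I (B = 2 + (4*6)*sqrt(0**2 - 1) = 2 + 24*sqrt(0 - 1) = 2 + 24*sqrt(-1) = 2 + 24*I ≈ 2.0 + 24.0*I)
B - 12/(16/(-37)) = (2 + 24*I) - 12/(16/(-37)) = (2 + 24*I) - 12/(16*(-1/37)) = (2 + 24*I) - 12/(-16/37) = (2 + 24*I) - 12*(-37/16) = (2 + 24*I) + 111/4 = 119/4 + 24*I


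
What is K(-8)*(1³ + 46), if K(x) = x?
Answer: -376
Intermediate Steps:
K(-8)*(1³ + 46) = -8*(1³ + 46) = -8*(1 + 46) = -8*47 = -376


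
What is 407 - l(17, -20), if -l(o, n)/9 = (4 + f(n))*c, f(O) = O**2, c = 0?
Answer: 407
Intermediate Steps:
l(o, n) = 0 (l(o, n) = -9*(4 + n**2)*0 = -9*0 = 0)
407 - l(17, -20) = 407 - 1*0 = 407 + 0 = 407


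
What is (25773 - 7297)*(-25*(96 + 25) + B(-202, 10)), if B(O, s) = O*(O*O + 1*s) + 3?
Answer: -152379886200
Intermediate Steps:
B(O, s) = 3 + O*(s + O²) (B(O, s) = O*(O² + s) + 3 = O*(s + O²) + 3 = 3 + O*(s + O²))
(25773 - 7297)*(-25*(96 + 25) + B(-202, 10)) = (25773 - 7297)*(-25*(96 + 25) + (3 + (-202)³ - 202*10)) = 18476*(-25*121 + (3 - 8242408 - 2020)) = 18476*(-3025 - 8244425) = 18476*(-8247450) = -152379886200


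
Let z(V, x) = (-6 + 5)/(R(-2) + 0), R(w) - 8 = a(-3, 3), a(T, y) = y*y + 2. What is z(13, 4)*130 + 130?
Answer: 2340/19 ≈ 123.16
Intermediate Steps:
a(T, y) = 2 + y² (a(T, y) = y² + 2 = 2 + y²)
R(w) = 19 (R(w) = 8 + (2 + 3²) = 8 + (2 + 9) = 8 + 11 = 19)
z(V, x) = -1/19 (z(V, x) = (-6 + 5)/(19 + 0) = -1/19)
z(13, 4)*130 + 130 = -1/19*130 + 130 = -130/19 + 130 = 2340/19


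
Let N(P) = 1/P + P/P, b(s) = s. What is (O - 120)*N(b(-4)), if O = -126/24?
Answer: -1503/16 ≈ -93.938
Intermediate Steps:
O = -21/4 (O = -126*1/24 = -21/4 ≈ -5.2500)
N(P) = 1 + 1/P (N(P) = 1/P + 1 = 1 + 1/P)
(O - 120)*N(b(-4)) = (-21/4 - 120)*((1 - 4)/(-4)) = -(-501)*(-3)/16 = -501/4*3/4 = -1503/16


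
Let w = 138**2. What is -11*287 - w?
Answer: -22201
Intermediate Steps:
w = 19044
-11*287 - w = -11*287 - 1*19044 = -3157 - 19044 = -22201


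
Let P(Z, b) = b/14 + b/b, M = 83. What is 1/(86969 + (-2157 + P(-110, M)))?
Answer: 14/1187465 ≈ 1.1790e-5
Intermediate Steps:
P(Z, b) = 1 + b/14 (P(Z, b) = b*(1/14) + 1 = b/14 + 1 = 1 + b/14)
1/(86969 + (-2157 + P(-110, M))) = 1/(86969 + (-2157 + (1 + (1/14)*83))) = 1/(86969 + (-2157 + (1 + 83/14))) = 1/(86969 + (-2157 + 97/14)) = 1/(86969 - 30101/14) = 1/(1187465/14) = 14/1187465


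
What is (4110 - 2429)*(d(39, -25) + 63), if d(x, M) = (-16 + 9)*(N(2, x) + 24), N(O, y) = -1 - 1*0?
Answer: -164738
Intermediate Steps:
N(O, y) = -1 (N(O, y) = -1 + 0 = -1)
d(x, M) = -161 (d(x, M) = (-16 + 9)*(-1 + 24) = -7*23 = -161)
(4110 - 2429)*(d(39, -25) + 63) = (4110 - 2429)*(-161 + 63) = 1681*(-98) = -164738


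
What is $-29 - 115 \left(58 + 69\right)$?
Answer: $-14634$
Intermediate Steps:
$-29 - 115 \left(58 + 69\right) = -29 - 14605 = -14634$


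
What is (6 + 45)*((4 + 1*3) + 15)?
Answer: 1122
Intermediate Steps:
(6 + 45)*((4 + 1*3) + 15) = 51*((4 + 3) + 15) = 51*(7 + 15) = 51*22 = 1122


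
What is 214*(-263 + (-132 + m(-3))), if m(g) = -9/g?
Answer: -83888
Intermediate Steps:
214*(-263 + (-132 + m(-3))) = 214*(-263 + (-132 - 9/(-3))) = 214*(-263 + (-132 - 9*(-1/3))) = 214*(-263 + (-132 + 3)) = 214*(-263 - 129) = 214*(-392) = -83888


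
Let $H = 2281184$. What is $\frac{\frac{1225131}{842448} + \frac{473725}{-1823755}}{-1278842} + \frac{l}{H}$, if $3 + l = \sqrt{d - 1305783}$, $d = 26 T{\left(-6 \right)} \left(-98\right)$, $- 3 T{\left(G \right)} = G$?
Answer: $- \frac{2625274393870759}{1167227692473298217708} + \frac{i \sqrt{1310879}}{2281184} \approx -2.2492 \cdot 10^{-6} + 0.0005019 i$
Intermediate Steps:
$T{\left(G \right)} = - \frac{G}{3}$
$d = -5096$ ($d = 26 \left(\left(- \frac{1}{3}\right) \left(-6\right)\right) \left(-98\right) = 26 \cdot 2 \left(-98\right) = 52 \left(-98\right) = -5096$)
$l = -3 + i \sqrt{1310879}$ ($l = -3 + \sqrt{-5096 - 1305783} = -3 + \sqrt{-1310879} = -3 + i \sqrt{1310879} \approx -3.0 + 1144.9 i$)
$\frac{\frac{1225131}{842448} + \frac{473725}{-1823755}}{-1278842} + \frac{l}{H} = \frac{\frac{1225131}{842448} + \frac{473725}{-1823755}}{-1278842} + \frac{-3 + i \sqrt{1310879}}{2281184} = \left(1225131 \cdot \frac{1}{842448} + 473725 \left(- \frac{1}{1823755}\right)\right) \left(- \frac{1}{1278842}\right) + \left(-3 + i \sqrt{1310879}\right) \frac{1}{2281184} = \left(\frac{408377}{280816} - \frac{94745}{364751}\right) \left(- \frac{1}{1278842}\right) - \left(\frac{3}{2281184} - \frac{i \sqrt{1310879}}{2281184}\right) = \frac{122350007207}{102427916816} \left(- \frac{1}{1278842}\right) - \left(\frac{3}{2281184} - \frac{i \sqrt{1310879}}{2281184}\right) = - \frac{122350007207}{130989121996807072} - \left(\frac{3}{2281184} - \frac{i \sqrt{1310879}}{2281184}\right) = - \frac{2625274393870759}{1167227692473298217708} + \frac{i \sqrt{1310879}}{2281184}$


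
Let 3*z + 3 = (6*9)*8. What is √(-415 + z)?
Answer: 4*I*√17 ≈ 16.492*I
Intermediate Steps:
z = 143 (z = -1 + ((6*9)*8)/3 = -1 + (54*8)/3 = -1 + (⅓)*432 = -1 + 144 = 143)
√(-415 + z) = √(-415 + 143) = √(-272) = 4*I*√17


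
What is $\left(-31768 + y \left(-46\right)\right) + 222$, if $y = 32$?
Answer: $-33018$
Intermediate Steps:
$\left(-31768 + y \left(-46\right)\right) + 222 = \left(-31768 + 32 \left(-46\right)\right) + 222 = \left(-31768 - 1472\right) + 222 = -33240 + 222 = -33018$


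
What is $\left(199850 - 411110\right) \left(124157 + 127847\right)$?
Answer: $-53238365040$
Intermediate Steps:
$\left(199850 - 411110\right) \left(124157 + 127847\right) = \left(-211260\right) 252004 = -53238365040$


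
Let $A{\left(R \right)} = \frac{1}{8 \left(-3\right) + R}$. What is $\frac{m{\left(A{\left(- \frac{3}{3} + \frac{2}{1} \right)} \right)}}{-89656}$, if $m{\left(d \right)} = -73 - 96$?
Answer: $\frac{169}{89656} \approx 0.001885$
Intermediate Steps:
$A{\left(R \right)} = \frac{1}{-24 + R}$
$m{\left(d \right)} = -169$
$\frac{m{\left(A{\left(- \frac{3}{3} + \frac{2}{1} \right)} \right)}}{-89656} = - \frac{169}{-89656} = \left(-169\right) \left(- \frac{1}{89656}\right) = \frac{169}{89656}$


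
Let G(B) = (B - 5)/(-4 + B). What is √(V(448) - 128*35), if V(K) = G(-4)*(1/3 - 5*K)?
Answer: I*√111994/4 ≈ 83.664*I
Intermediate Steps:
G(B) = (-5 + B)/(-4 + B)
V(K) = 3/8 - 45*K/8 (V(K) = ((-5 - 4)/(-4 - 4))*(1/3 - 5*K) = (-9/(-8))*(1*(⅓) - 5*K) = (-⅛*(-9))*(⅓ - 5*K) = 9*(⅓ - 5*K)/8 = 3/8 - 45*K/8)
√(V(448) - 128*35) = √((3/8 - 45/8*448) - 128*35) = √((3/8 - 2520) - 4480) = √(-20157/8 - 4480) = √(-55997/8) = I*√111994/4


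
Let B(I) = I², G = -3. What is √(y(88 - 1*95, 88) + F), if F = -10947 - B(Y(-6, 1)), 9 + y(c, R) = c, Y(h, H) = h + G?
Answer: 2*I*√2761 ≈ 105.09*I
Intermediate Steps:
Y(h, H) = -3 + h (Y(h, H) = h - 3 = -3 + h)
y(c, R) = -9 + c
F = -11028 (F = -10947 - (-3 - 6)² = -10947 - 1*(-9)² = -10947 - 1*81 = -10947 - 81 = -11028)
√(y(88 - 1*95, 88) + F) = √((-9 + (88 - 1*95)) - 11028) = √((-9 + (88 - 95)) - 11028) = √((-9 - 7) - 11028) = √(-16 - 11028) = √(-11044) = 2*I*√2761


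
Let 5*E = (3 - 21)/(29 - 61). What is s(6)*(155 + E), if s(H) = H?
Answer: 37227/40 ≈ 930.67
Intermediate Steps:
E = 9/80 (E = ((3 - 21)/(29 - 61))/5 = (-18/(-32))/5 = (-18*(-1/32))/5 = (⅕)*(9/16) = 9/80 ≈ 0.11250)
s(6)*(155 + E) = 6*(155 + 9/80) = 6*(12409/80) = 37227/40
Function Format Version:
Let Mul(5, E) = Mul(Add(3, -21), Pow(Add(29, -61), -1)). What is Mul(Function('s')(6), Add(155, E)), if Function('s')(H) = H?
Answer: Rational(37227, 40) ≈ 930.67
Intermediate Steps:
E = Rational(9, 80) (E = Mul(Rational(1, 5), Mul(Add(3, -21), Pow(Add(29, -61), -1))) = Mul(Rational(1, 5), Mul(-18, Pow(-32, -1))) = Mul(Rational(1, 5), Mul(-18, Rational(-1, 32))) = Mul(Rational(1, 5), Rational(9, 16)) = Rational(9, 80) ≈ 0.11250)
Mul(Function('s')(6), Add(155, E)) = Mul(6, Add(155, Rational(9, 80))) = Mul(6, Rational(12409, 80)) = Rational(37227, 40)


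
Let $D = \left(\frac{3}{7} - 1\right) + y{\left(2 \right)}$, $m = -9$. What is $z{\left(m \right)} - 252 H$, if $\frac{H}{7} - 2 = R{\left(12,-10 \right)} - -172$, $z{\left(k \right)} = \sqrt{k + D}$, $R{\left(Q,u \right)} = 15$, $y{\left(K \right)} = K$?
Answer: $-333396 + \frac{i \sqrt{371}}{7} \approx -3.334 \cdot 10^{5} + 2.7516 i$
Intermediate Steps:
$D = \frac{10}{7}$ ($D = \left(\frac{3}{7} - 1\right) + 2 = - \frac{4}{7} + 2 = \frac{10}{7} \approx 1.4286$)
$z{\left(k \right)} = \sqrt{\frac{10}{7} + k}$ ($z{\left(k \right)} = \sqrt{k + \frac{10}{7}} = \sqrt{\frac{10}{7} + k}$)
$H = 1323$ ($H = 14 + 7 \left(15 - -172\right) = 14 + 7 \left(15 + 172\right) = 14 + 7 \cdot 187 = 14 + 1309 = 1323$)
$z{\left(m \right)} - 252 H = \frac{\sqrt{70 + 49 \left(-9\right)}}{7} - 333396 = \frac{\sqrt{70 - 441}}{7} - 333396 = \frac{\sqrt{-371}}{7} - 333396 = \frac{i \sqrt{371}}{7} - 333396 = -333396 + \frac{i \sqrt{371}}{7}$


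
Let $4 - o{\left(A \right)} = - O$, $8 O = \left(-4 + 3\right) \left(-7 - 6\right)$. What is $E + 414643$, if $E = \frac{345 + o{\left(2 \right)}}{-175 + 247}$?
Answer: $\frac{79612391}{192} \approx 4.1465 \cdot 10^{5}$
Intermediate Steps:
$O = \frac{13}{8}$ ($O = \frac{\left(-4 + 3\right) \left(-7 - 6\right)}{8} = \frac{\left(-1\right) \left(-13\right)}{8} = \frac{1}{8} \cdot 13 = \frac{13}{8} \approx 1.625$)
$o{\left(A \right)} = \frac{45}{8}$ ($o{\left(A \right)} = 4 - \left(-1\right) \frac{13}{8} = 4 - - \frac{13}{8} = 4 + \frac{13}{8} = \frac{45}{8}$)
$E = \frac{935}{192}$ ($E = \frac{345 + \frac{45}{8}}{-175 + 247} = \frac{2805}{8 \cdot 72} = \frac{2805}{8} \cdot \frac{1}{72} = \frac{935}{192} \approx 4.8698$)
$E + 414643 = \frac{935}{192} + 414643 = \frac{79612391}{192}$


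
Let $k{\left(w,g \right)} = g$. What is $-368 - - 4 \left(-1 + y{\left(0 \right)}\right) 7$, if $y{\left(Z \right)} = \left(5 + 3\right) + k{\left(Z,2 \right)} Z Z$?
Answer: $-172$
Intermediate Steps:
$y{\left(Z \right)} = 8 + 2 Z^{2}$ ($y{\left(Z \right)} = \left(5 + 3\right) + 2 Z Z = 8 + 2 Z^{2}$)
$-368 - - 4 \left(-1 + y{\left(0 \right)}\right) 7 = -368 - - 4 \left(-1 + \left(8 + 2 \cdot 0^{2}\right)\right) 7 = -368 - - 4 \left(-1 + \left(8 + 2 \cdot 0\right)\right) 7 = -368 - - 4 \left(-1 + \left(8 + 0\right)\right) 7 = -368 - - 4 \left(-1 + 8\right) 7 = -368 - \left(-4\right) 7 \cdot 7 = -368 - \left(-28\right) 7 = -368 - -196 = -368 + 196 = -172$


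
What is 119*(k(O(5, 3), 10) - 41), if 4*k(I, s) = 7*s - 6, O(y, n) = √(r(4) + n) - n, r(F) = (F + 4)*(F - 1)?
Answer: -2975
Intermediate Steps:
r(F) = (-1 + F)*(4 + F) (r(F) = (4 + F)*(-1 + F) = (-1 + F)*(4 + F))
O(y, n) = √(24 + n) - n (O(y, n) = √((-4 + 4² + 3*4) + n) - n = √((-4 + 16 + 12) + n) - n = √(24 + n) - n)
k(I, s) = -3/2 + 7*s/4 (k(I, s) = (7*s - 6)/4 = (-6 + 7*s)/4 = -3/2 + 7*s/4)
119*(k(O(5, 3), 10) - 41) = 119*((-3/2 + (7/4)*10) - 41) = 119*((-3/2 + 35/2) - 41) = 119*(16 - 41) = 119*(-25) = -2975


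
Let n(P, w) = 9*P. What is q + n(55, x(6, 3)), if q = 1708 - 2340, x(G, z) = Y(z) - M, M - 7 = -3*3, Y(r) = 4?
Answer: -137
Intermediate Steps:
M = -2 (M = 7 - 3*3 = 7 - 9 = -2)
x(G, z) = 6 (x(G, z) = 4 - 1*(-2) = 4 + 2 = 6)
q = -632
q + n(55, x(6, 3)) = -632 + 9*55 = -632 + 495 = -137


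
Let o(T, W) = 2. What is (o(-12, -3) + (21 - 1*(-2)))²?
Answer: 625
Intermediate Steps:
(o(-12, -3) + (21 - 1*(-2)))² = (2 + (21 - 1*(-2)))² = (2 + (21 + 2))² = (2 + 23)² = 25² = 625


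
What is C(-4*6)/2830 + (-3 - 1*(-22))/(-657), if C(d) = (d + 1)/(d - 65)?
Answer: -4770419/165478590 ≈ -0.028828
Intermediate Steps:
C(d) = (1 + d)/(-65 + d)
C(-4*6)/2830 + (-3 - 1*(-22))/(-657) = ((1 - 4*6)/(-65 - 4*6))/2830 + (-3 - 1*(-22))/(-657) = ((1 - 24)/(-65 - 24))*(1/2830) + (-3 + 22)*(-1/657) = (-23/(-89))*(1/2830) + 19*(-1/657) = -1/89*(-23)*(1/2830) - 19/657 = (23/89)*(1/2830) - 19/657 = 23/251870 - 19/657 = -4770419/165478590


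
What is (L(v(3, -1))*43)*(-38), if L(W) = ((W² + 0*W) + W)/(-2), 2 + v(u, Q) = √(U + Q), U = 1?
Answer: 1634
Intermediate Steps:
v(u, Q) = -2 + √(1 + Q)
L(W) = -W/2 - W²/2 (L(W) = ((W² + 0) + W)*(-½) = (W² + W)*(-½) = (W + W²)*(-½) = -W/2 - W²/2)
(L(v(3, -1))*43)*(-38) = (-(-2 + √(1 - 1))*(1 + (-2 + √(1 - 1)))/2*43)*(-38) = (-(-2 + √0)*(1 + (-2 + √0))/2*43)*(-38) = (-(-2 + 0)*(1 + (-2 + 0))/2*43)*(-38) = (-½*(-2)*(1 - 2)*43)*(-38) = (-½*(-2)*(-1)*43)*(-38) = -1*43*(-38) = -43*(-38) = 1634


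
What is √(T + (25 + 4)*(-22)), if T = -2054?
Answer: 2*I*√673 ≈ 51.884*I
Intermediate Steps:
√(T + (25 + 4)*(-22)) = √(-2054 + (25 + 4)*(-22)) = √(-2054 + 29*(-22)) = √(-2054 - 638) = √(-2692) = 2*I*√673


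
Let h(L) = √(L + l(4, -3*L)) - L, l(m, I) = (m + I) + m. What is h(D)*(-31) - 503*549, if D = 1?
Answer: -276116 - 31*√6 ≈ -2.7619e+5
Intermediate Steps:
l(m, I) = I + 2*m (l(m, I) = (I + m) + m = I + 2*m)
h(L) = √(8 - 2*L) - L (h(L) = √(L + (-3*L + 2*4)) - L = √(L + (-3*L + 8)) - L = √(L + (8 - 3*L)) - L = √(8 - 2*L) - L)
h(D)*(-31) - 503*549 = (√(8 - 2*1) - 1*1)*(-31) - 503*549 = (√(8 - 2) - 1)*(-31) - 276147 = (√6 - 1)*(-31) - 276147 = (-1 + √6)*(-31) - 276147 = (31 - 31*√6) - 276147 = -276116 - 31*√6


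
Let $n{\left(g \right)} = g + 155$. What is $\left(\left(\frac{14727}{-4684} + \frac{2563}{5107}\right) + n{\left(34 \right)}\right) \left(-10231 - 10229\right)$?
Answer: $- \frac{22802152541025}{5980297} \approx -3.8129 \cdot 10^{6}$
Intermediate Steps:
$n{\left(g \right)} = 155 + g$
$\left(\left(\frac{14727}{-4684} + \frac{2563}{5107}\right) + n{\left(34 \right)}\right) \left(-10231 - 10229\right) = \left(\left(\frac{14727}{-4684} + \frac{2563}{5107}\right) + \left(155 + 34\right)\right) \left(-10231 - 10229\right) = \left(\left(14727 \left(- \frac{1}{4684}\right) + 2563 \cdot \frac{1}{5107}\right) + 189\right) \left(-20460\right) = \left(\left(- \frac{14727}{4684} + \frac{2563}{5107}\right) + 189\right) \left(-20460\right) = \left(- \frac{63205697}{23921188} + 189\right) \left(-20460\right) = \frac{4457898835}{23921188} \left(-20460\right) = - \frac{22802152541025}{5980297}$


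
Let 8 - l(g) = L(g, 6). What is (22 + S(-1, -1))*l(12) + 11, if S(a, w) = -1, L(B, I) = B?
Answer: -73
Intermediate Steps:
l(g) = 8 - g
(22 + S(-1, -1))*l(12) + 11 = (22 - 1)*(8 - 1*12) + 11 = 21*(8 - 12) + 11 = 21*(-4) + 11 = -84 + 11 = -73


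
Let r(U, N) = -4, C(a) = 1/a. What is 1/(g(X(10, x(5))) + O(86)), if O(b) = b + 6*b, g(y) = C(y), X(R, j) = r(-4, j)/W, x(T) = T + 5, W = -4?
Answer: 1/603 ≈ 0.0016584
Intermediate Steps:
x(T) = 5 + T
X(R, j) = 1 (X(R, j) = -4/(-4) = -4*(-¼) = 1)
g(y) = 1/y
O(b) = 7*b
1/(g(X(10, x(5))) + O(86)) = 1/(1/1 + 7*86) = 1/(1 + 602) = 1/603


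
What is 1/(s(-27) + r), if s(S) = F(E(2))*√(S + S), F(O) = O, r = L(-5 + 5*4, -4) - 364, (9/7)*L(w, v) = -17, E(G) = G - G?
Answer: -9/3395 ≈ -0.0026510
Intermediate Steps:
E(G) = 0
L(w, v) = -119/9 (L(w, v) = (7/9)*(-17) = -119/9)
r = -3395/9 (r = -119/9 - 364 = -3395/9 ≈ -377.22)
s(S) = 0 (s(S) = 0*√(S + S) = 0*√(2*S) = 0*(√2*√S) = 0)
1/(s(-27) + r) = 1/(0 - 3395/9) = 1/(-3395/9) = -9/3395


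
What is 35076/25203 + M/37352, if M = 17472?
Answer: 10419676/5603467 ≈ 1.8595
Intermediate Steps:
35076/25203 + M/37352 = 35076/25203 + 17472/37352 = 35076*(1/25203) + 17472*(1/37352) = 11692/8401 + 312/667 = 10419676/5603467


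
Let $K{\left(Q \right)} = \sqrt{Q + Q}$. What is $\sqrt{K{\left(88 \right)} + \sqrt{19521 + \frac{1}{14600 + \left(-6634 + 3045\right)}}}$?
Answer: $\frac{\sqrt{2002 \sqrt{4890015403} + 4008004 \sqrt{11}}}{1001} \approx 12.369$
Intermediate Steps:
$K{\left(Q \right)} = \sqrt{2} \sqrt{Q}$ ($K{\left(Q \right)} = \sqrt{2 Q} = \sqrt{2} \sqrt{Q}$)
$\sqrt{K{\left(88 \right)} + \sqrt{19521 + \frac{1}{14600 + \left(-6634 + 3045\right)}}} = \sqrt{\sqrt{2} \sqrt{88} + \sqrt{19521 + \frac{1}{14600 + \left(-6634 + 3045\right)}}} = \sqrt{\sqrt{2} \cdot 2 \sqrt{22} + \sqrt{19521 + \frac{1}{14600 - 3589}}} = \sqrt{4 \sqrt{11} + \sqrt{19521 + \frac{1}{11011}}} = \sqrt{4 \sqrt{11} + \sqrt{\frac{214945732}{11011}}} = \sqrt{4 \sqrt{11} + \frac{2 \sqrt{4890015403}}{1001}}$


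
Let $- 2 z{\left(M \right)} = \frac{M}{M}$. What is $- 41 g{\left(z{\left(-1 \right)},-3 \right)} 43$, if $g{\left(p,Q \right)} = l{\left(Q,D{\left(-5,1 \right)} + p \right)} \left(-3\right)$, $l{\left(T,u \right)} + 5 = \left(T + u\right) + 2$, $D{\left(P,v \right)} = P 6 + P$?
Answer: $- \frac{438987}{2} \approx -2.1949 \cdot 10^{5}$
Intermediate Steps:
$D{\left(P,v \right)} = 7 P$ ($D{\left(P,v \right)} = 6 P + P = 7 P$)
$l{\left(T,u \right)} = -3 + T + u$ ($l{\left(T,u \right)} = -5 + \left(\left(T + u\right) + 2\right) = -5 + \left(2 + T + u\right) = -3 + T + u$)
$z{\left(M \right)} = - \frac{1}{2}$ ($z{\left(M \right)} = - \frac{M \frac{1}{M}}{2} = \left(- \frac{1}{2}\right) 1 = - \frac{1}{2}$)
$g{\left(p,Q \right)} = 114 - 3 Q - 3 p$ ($g{\left(p,Q \right)} = \left(-3 + Q + \left(7 \left(-5\right) + p\right)\right) \left(-3\right) = \left(-3 + Q + \left(-35 + p\right)\right) \left(-3\right) = \left(-38 + Q + p\right) \left(-3\right) = 114 - 3 Q - 3 p$)
$- 41 g{\left(z{\left(-1 \right)},-3 \right)} 43 = - 41 \left(114 - -9 - - \frac{3}{2}\right) 43 = - 41 \left(114 + 9 + \frac{3}{2}\right) 43 = \left(-41\right) \frac{249}{2} \cdot 43 = \left(- \frac{10209}{2}\right) 43 = - \frac{438987}{2}$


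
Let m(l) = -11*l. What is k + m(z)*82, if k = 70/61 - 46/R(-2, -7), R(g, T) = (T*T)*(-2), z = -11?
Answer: 29661691/2989 ≈ 9923.6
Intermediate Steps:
R(g, T) = -2*T² (R(g, T) = T²*(-2) = -2*T²)
k = 4833/2989 (k = 70/61 - 46/((-2*(-7)²)) = 70*(1/61) - 46/((-2*49)) = 70/61 - 46/(-98) = 70/61 - 46*(-1/98) = 70/61 + 23/49 = 4833/2989 ≈ 1.6169)
k + m(z)*82 = 4833/2989 - 11*(-11)*82 = 4833/2989 + 121*82 = 4833/2989 + 9922 = 29661691/2989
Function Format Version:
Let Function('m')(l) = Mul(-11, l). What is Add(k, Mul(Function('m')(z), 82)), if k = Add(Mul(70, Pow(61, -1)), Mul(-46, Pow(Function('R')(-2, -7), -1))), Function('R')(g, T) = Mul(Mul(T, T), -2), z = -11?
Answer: Rational(29661691, 2989) ≈ 9923.6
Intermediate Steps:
Function('R')(g, T) = Mul(-2, Pow(T, 2)) (Function('R')(g, T) = Mul(Pow(T, 2), -2) = Mul(-2, Pow(T, 2)))
k = Rational(4833, 2989) (k = Add(Mul(70, Pow(61, -1)), Mul(-46, Pow(Mul(-2, Pow(-7, 2)), -1))) = Add(Mul(70, Rational(1, 61)), Mul(-46, Pow(Mul(-2, 49), -1))) = Add(Rational(70, 61), Mul(-46, Pow(-98, -1))) = Add(Rational(70, 61), Mul(-46, Rational(-1, 98))) = Add(Rational(70, 61), Rational(23, 49)) = Rational(4833, 2989) ≈ 1.6169)
Add(k, Mul(Function('m')(z), 82)) = Add(Rational(4833, 2989), Mul(Mul(-11, -11), 82)) = Add(Rational(4833, 2989), Mul(121, 82)) = Add(Rational(4833, 2989), 9922) = Rational(29661691, 2989)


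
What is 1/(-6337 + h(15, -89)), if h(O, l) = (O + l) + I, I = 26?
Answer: -1/6385 ≈ -0.00015662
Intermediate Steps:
h(O, l) = 26 + O + l (h(O, l) = (O + l) + 26 = 26 + O + l)
1/(-6337 + h(15, -89)) = 1/(-6337 + (26 + 15 - 89)) = 1/(-6337 - 48) = 1/(-6385) = -1/6385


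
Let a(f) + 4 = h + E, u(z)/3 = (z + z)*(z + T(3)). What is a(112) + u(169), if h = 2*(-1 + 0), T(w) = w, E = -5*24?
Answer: 174282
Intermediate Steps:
E = -120
u(z) = 6*z*(3 + z) (u(z) = 3*((z + z)*(z + 3)) = 3*((2*z)*(3 + z)) = 3*(2*z*(3 + z)) = 6*z*(3 + z))
h = -2 (h = 2*(-1) = -2)
a(f) = -126 (a(f) = -4 + (-2 - 120) = -4 - 122 = -126)
a(112) + u(169) = -126 + 6*169*(3 + 169) = -126 + 6*169*172 = -126 + 174408 = 174282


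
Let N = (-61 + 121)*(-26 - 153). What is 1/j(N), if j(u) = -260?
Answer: -1/260 ≈ -0.0038462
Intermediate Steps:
N = -10740 (N = 60*(-179) = -10740)
1/j(N) = 1/(-260) = -1/260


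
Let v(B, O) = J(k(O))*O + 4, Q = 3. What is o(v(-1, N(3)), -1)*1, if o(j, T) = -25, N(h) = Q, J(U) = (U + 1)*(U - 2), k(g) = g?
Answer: -25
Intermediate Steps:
J(U) = (1 + U)*(-2 + U)
N(h) = 3
v(B, O) = 4 + O*(-2 + O² - O) (v(B, O) = (-2 + O² - O)*O + 4 = O*(-2 + O² - O) + 4 = 4 + O*(-2 + O² - O))
o(v(-1, N(3)), -1)*1 = -25*1 = -25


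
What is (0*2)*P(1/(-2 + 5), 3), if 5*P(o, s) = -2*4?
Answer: 0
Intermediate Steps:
P(o, s) = -8/5 (P(o, s) = (-2*4)/5 = (⅕)*(-8) = -8/5)
(0*2)*P(1/(-2 + 5), 3) = (0*2)*(-8/5) = 0*(-8/5) = 0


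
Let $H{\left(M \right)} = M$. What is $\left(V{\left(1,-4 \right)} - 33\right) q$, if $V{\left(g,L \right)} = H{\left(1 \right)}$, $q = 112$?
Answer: $-3584$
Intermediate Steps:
$V{\left(g,L \right)} = 1$
$\left(V{\left(1,-4 \right)} - 33\right) q = \left(1 - 33\right) 112 = \left(-32\right) 112 = -3584$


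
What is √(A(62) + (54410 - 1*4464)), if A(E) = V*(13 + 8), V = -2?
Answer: 4*√3119 ≈ 223.39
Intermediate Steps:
A(E) = -42 (A(E) = -2*(13 + 8) = -2*21 = -42)
√(A(62) + (54410 - 1*4464)) = √(-42 + (54410 - 1*4464)) = √(-42 + (54410 - 4464)) = √(-42 + 49946) = √49904 = 4*√3119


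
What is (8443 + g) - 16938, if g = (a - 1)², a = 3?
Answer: -8491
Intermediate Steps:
g = 4 (g = (3 - 1)² = 2² = 4)
(8443 + g) - 16938 = (8443 + 4) - 16938 = 8447 - 16938 = -8491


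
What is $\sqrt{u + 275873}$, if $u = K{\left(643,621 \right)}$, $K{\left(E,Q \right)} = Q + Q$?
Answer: $\sqrt{277115} \approx 526.42$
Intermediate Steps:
$K{\left(E,Q \right)} = 2 Q$
$u = 1242$ ($u = 2 \cdot 621 = 1242$)
$\sqrt{u + 275873} = \sqrt{1242 + 275873} = \sqrt{277115}$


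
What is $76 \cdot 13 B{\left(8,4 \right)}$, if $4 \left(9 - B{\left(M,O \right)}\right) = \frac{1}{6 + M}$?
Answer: $\frac{124241}{14} \approx 8874.4$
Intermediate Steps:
$B{\left(M,O \right)} = 9 - \frac{1}{4 \left(6 + M\right)}$
$76 \cdot 13 B{\left(8,4 \right)} = 76 \cdot 13 \frac{215 + 36 \cdot 8}{4 \left(6 + 8\right)} = 988 \frac{215 + 288}{4 \cdot 14} = 988 \cdot \frac{1}{4} \cdot \frac{1}{14} \cdot 503 = 988 \cdot \frac{503}{56} = \frac{124241}{14}$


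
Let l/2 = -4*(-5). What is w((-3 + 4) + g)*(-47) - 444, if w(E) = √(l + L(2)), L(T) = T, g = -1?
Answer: -444 - 47*√42 ≈ -748.59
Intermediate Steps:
l = 40 (l = 2*(-4*(-5)) = 2*20 = 40)
w(E) = √42 (w(E) = √(40 + 2) = √42)
w((-3 + 4) + g)*(-47) - 444 = √42*(-47) - 444 = -47*√42 - 444 = -444 - 47*√42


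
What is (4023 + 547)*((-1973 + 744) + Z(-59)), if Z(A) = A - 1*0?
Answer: -5886160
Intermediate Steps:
Z(A) = A (Z(A) = A + 0 = A)
(4023 + 547)*((-1973 + 744) + Z(-59)) = (4023 + 547)*((-1973 + 744) - 59) = 4570*(-1229 - 59) = 4570*(-1288) = -5886160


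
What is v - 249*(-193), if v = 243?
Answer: 48300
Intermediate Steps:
v - 249*(-193) = 243 - 249*(-193) = 243 + 48057 = 48300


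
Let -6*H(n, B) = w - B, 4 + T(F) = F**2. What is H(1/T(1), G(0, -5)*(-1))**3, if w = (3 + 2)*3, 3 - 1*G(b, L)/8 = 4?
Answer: -343/216 ≈ -1.5880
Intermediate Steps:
T(F) = -4 + F**2
G(b, L) = -8 (G(b, L) = 24 - 8*4 = 24 - 32 = -8)
w = 15 (w = 5*3 = 15)
H(n, B) = -5/2 + B/6 (H(n, B) = -(15 - B)/6 = -5/2 + B/6)
H(1/T(1), G(0, -5)*(-1))**3 = (-5/2 + (-8*(-1))/6)**3 = (-5/2 + (1/6)*8)**3 = (-5/2 + 4/3)**3 = (-7/6)**3 = -343/216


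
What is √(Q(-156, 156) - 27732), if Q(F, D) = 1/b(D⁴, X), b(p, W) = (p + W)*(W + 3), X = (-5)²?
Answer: I*√1906488045408766114278305/8291372894 ≈ 166.53*I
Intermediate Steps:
X = 25
b(p, W) = (3 + W)*(W + p) (b(p, W) = (W + p)*(3 + W) = (3 + W)*(W + p))
Q(F, D) = 1/(700 + 28*D⁴) (Q(F, D) = 1/(25² + 3*25 + 3*D⁴ + 25*D⁴) = 1/(625 + 75 + 3*D⁴ + 25*D⁴) = 1/(700 + 28*D⁴))
√(Q(-156, 156) - 27732) = √(1/(28*(25 + 156⁴)) - 27732) = √(1/(28*(25 + 592240896)) - 27732) = √((1/28)/592240921 - 27732) = √((1/28)*(1/592240921) - 27732) = √(1/16582745788 - 27732) = √(-459872706192815/16582745788) = I*√1906488045408766114278305/8291372894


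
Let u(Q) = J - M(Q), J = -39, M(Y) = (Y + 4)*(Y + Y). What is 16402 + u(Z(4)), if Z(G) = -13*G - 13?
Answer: 8433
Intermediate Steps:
M(Y) = 2*Y*(4 + Y) (M(Y) = (4 + Y)*(2*Y) = 2*Y*(4 + Y))
Z(G) = -13 - 13*G
u(Q) = -39 - 2*Q*(4 + Q)
16402 + u(Z(4)) = 16402 + (-39 - 2*(-13 - 13*4)*(4 + (-13 - 13*4))) = 16402 + (-39 - 2*(-13 - 52)*(4 + (-13 - 52))) = 16402 + (-39 - 2*(-65)*(4 - 65)) = 16402 + (-39 - 2*(-65)*(-61)) = 16402 + (-39 - 7930) = 16402 - 7969 = 8433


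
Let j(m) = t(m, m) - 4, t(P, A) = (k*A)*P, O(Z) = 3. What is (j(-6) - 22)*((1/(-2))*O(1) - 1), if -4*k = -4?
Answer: -25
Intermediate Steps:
k = 1 (k = -¼*(-4) = 1)
t(P, A) = A*P (t(P, A) = (1*A)*P = A*P)
j(m) = -4 + m² (j(m) = m*m - 4 = m² - 4 = -4 + m²)
(j(-6) - 22)*((1/(-2))*O(1) - 1) = ((-4 + (-6)²) - 22)*((1/(-2))*3 - 1) = ((-4 + 36) - 22)*((1*(-½))*3 - 1) = (32 - 22)*(-½*3 - 1) = 10*(-3/2 - 1) = 10*(-5/2) = -25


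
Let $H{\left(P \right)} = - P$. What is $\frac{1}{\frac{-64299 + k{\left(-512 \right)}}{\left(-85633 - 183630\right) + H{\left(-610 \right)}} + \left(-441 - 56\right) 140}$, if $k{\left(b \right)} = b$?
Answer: $- \frac{268653}{18692810929} \approx -1.4372 \cdot 10^{-5}$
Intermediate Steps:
$\frac{1}{\frac{-64299 + k{\left(-512 \right)}}{\left(-85633 - 183630\right) + H{\left(-610 \right)}} + \left(-441 - 56\right) 140} = \frac{1}{\frac{-64299 - 512}{\left(-85633 - 183630\right) - -610} + \left(-441 - 56\right) 140} = \frac{1}{- \frac{64811}{\left(-85633 - 183630\right) + 610} - 69580} = \frac{1}{- \frac{64811}{-269263 + 610} - 69580} = \frac{1}{- \frac{64811}{-268653} - 69580} = \frac{1}{\left(-64811\right) \left(- \frac{1}{268653}\right) - 69580} = \frac{1}{\frac{64811}{268653} - 69580} = \frac{1}{- \frac{18692810929}{268653}} = - \frac{268653}{18692810929}$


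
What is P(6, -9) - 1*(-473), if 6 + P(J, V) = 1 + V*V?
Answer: 549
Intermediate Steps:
P(J, V) = -5 + V² (P(J, V) = -6 + (1 + V*V) = -6 + (1 + V²) = -5 + V²)
P(6, -9) - 1*(-473) = (-5 + (-9)²) - 1*(-473) = (-5 + 81) + 473 = 76 + 473 = 549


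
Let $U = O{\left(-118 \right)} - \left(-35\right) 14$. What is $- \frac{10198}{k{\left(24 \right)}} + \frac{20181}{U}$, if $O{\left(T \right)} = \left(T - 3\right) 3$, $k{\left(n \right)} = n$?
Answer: $- \frac{405401}{1524} \approx -266.01$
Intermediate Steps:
$O{\left(T \right)} = -9 + 3 T$ ($O{\left(T \right)} = \left(-3 + T\right) 3 = -9 + 3 T$)
$U = 127$ ($U = \left(-9 + 3 \left(-118\right)\right) - \left(-35\right) 14 = \left(-9 - 354\right) - -490 = -363 + 490 = 127$)
$- \frac{10198}{k{\left(24 \right)}} + \frac{20181}{U} = - \frac{10198}{24} + \frac{20181}{127} = \left(-10198\right) \frac{1}{24} + 20181 \cdot \frac{1}{127} = - \frac{5099}{12} + \frac{20181}{127} = - \frac{405401}{1524}$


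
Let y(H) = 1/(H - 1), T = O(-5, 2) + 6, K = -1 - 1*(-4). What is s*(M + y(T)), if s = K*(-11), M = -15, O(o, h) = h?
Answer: 3432/7 ≈ 490.29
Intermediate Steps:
K = 3 (K = -1 + 4 = 3)
T = 8 (T = 2 + 6 = 8)
y(H) = 1/(-1 + H)
s = -33 (s = 3*(-11) = -33)
s*(M + y(T)) = -33*(-15 + 1/(-1 + 8)) = -33*(-15 + 1/7) = -33*(-104/7) = 3432/7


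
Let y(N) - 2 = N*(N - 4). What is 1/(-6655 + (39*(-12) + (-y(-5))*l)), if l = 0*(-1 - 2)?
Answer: -1/7123 ≈ -0.00014039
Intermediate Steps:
l = 0 (l = 0*(-3) = 0)
y(N) = 2 + N*(-4 + N) (y(N) = 2 + N*(N - 4) = 2 + N*(-4 + N))
1/(-6655 + (39*(-12) + (-y(-5))*l)) = 1/(-6655 + (39*(-12) - (2 + (-5)² - 4*(-5))*0)) = 1/(-6655 + (-468 - (2 + 25 + 20)*0)) = 1/(-6655 + (-468 - 1*47*0)) = 1/(-6655 + (-468 - 47*0)) = 1/(-6655 + (-468 + 0)) = 1/(-6655 - 468) = 1/(-7123) = -1/7123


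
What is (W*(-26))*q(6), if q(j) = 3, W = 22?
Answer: -1716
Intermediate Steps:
(W*(-26))*q(6) = (22*(-26))*3 = -572*3 = -1716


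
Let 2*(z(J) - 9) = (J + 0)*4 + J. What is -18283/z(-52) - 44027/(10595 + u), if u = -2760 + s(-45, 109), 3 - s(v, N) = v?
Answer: 138797622/953843 ≈ 145.51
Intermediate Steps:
s(v, N) = 3 - v
z(J) = 9 + 5*J/2 (z(J) = 9 + ((J + 0)*4 + J)/2 = 9 + (J*4 + J)/2 = 9 + (4*J + J)/2 = 9 + (5*J)/2 = 9 + 5*J/2)
u = -2712 (u = -2760 + (3 - 1*(-45)) = -2760 + (3 + 45) = -2760 + 48 = -2712)
-18283/z(-52) - 44027/(10595 + u) = -18283/(9 + (5/2)*(-52)) - 44027/(10595 - 2712) = -18283/(9 - 130) - 44027/7883 = -18283/(-121) - 44027*1/7883 = -18283*(-1/121) - 44027/7883 = 18283/121 - 44027/7883 = 138797622/953843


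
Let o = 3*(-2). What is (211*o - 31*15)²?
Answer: 2996361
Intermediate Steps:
o = -6
(211*o - 31*15)² = (211*(-6) - 31*15)² = (-1266 - 465)² = (-1731)² = 2996361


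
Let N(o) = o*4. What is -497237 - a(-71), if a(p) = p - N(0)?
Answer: -497166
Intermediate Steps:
N(o) = 4*o
a(p) = p (a(p) = p - 4*0 = p - 1*0 = p + 0 = p)
-497237 - a(-71) = -497237 - 1*(-71) = -497237 + 71 = -497166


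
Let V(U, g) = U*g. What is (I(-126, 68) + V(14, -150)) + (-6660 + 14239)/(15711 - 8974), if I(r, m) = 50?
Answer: -13803271/6737 ≈ -2048.9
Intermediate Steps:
(I(-126, 68) + V(14, -150)) + (-6660 + 14239)/(15711 - 8974) = (50 + 14*(-150)) + (-6660 + 14239)/(15711 - 8974) = (50 - 2100) + 7579/6737 = -2050 + 7579*(1/6737) = -2050 + 7579/6737 = -13803271/6737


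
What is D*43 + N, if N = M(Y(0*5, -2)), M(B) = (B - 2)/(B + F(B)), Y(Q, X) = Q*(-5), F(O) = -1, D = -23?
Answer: -987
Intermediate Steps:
Y(Q, X) = -5*Q
M(B) = (-2 + B)/(-1 + B) (M(B) = (B - 2)/(B - 1) = (-2 + B)/(-1 + B))
N = 2 (N = (-2 - 0*5)/(-1 - 0*5) = (-2 - 5*0)/(-1 - 5*0) = (-2 + 0)/(-1 + 0) = -2/(-1) = -1*(-2) = 2)
D*43 + N = -23*43 + 2 = -989 + 2 = -987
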